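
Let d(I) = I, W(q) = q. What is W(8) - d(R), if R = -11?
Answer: 19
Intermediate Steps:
W(8) - d(R) = 8 - 1*(-11) = 8 + 11 = 19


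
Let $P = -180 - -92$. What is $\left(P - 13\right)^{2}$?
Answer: $10201$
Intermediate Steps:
$P = -88$ ($P = -180 + 92 = -88$)
$\left(P - 13\right)^{2} = \left(-88 - 13\right)^{2} = \left(-101\right)^{2} = 10201$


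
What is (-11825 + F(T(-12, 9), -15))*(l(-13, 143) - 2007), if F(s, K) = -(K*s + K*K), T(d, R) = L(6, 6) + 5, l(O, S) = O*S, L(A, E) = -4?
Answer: 46527310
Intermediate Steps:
T(d, R) = 1 (T(d, R) = -4 + 5 = 1)
F(s, K) = -K² - K*s (F(s, K) = -(K*s + K²) = -(K² + K*s) = -K² - K*s)
(-11825 + F(T(-12, 9), -15))*(l(-13, 143) - 2007) = (-11825 - 1*(-15)*(-15 + 1))*(-13*143 - 2007) = (-11825 - 1*(-15)*(-14))*(-1859 - 2007) = (-11825 - 210)*(-3866) = -12035*(-3866) = 46527310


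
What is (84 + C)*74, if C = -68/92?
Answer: 141710/23 ≈ 6161.3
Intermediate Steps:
C = -17/23 (C = -68*1/92 = -17/23 ≈ -0.73913)
(84 + C)*74 = (84 - 17/23)*74 = (1915/23)*74 = 141710/23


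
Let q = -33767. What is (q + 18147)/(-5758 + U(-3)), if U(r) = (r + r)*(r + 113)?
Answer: 7810/3209 ≈ 2.4338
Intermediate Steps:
U(r) = 2*r*(113 + r) (U(r) = (2*r)*(113 + r) = 2*r*(113 + r))
(q + 18147)/(-5758 + U(-3)) = (-33767 + 18147)/(-5758 + 2*(-3)*(113 - 3)) = -15620/(-5758 + 2*(-3)*110) = -15620/(-5758 - 660) = -15620/(-6418) = -15620*(-1/6418) = 7810/3209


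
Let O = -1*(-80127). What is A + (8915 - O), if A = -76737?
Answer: -147949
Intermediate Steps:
O = 80127
A + (8915 - O) = -76737 + (8915 - 1*80127) = -76737 + (8915 - 80127) = -76737 - 71212 = -147949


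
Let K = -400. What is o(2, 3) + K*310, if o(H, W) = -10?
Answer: -124010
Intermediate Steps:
o(2, 3) + K*310 = -10 - 400*310 = -10 - 124000 = -124010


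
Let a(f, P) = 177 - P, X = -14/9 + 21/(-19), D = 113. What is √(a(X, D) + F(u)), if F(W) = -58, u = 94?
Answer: √6 ≈ 2.4495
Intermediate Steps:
X = -455/171 (X = -14*⅑ + 21*(-1/19) = -14/9 - 21/19 = -455/171 ≈ -2.6608)
√(a(X, D) + F(u)) = √((177 - 1*113) - 58) = √((177 - 113) - 58) = √(64 - 58) = √6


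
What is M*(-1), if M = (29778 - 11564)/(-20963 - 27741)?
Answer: 9107/24352 ≈ 0.37397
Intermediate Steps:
M = -9107/24352 (M = 18214/(-48704) = 18214*(-1/48704) = -9107/24352 ≈ -0.37397)
M*(-1) = -9107/24352*(-1) = 9107/24352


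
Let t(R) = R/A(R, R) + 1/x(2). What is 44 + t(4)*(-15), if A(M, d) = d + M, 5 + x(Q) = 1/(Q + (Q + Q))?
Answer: 2297/58 ≈ 39.603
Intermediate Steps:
x(Q) = -5 + 1/(3*Q) (x(Q) = -5 + 1/(Q + (Q + Q)) = -5 + 1/(Q + 2*Q) = -5 + 1/(3*Q))
A(M, d) = M + d
t(R) = 17/58 (t(R) = R/(R + R) + 1/(-5 + (1/3)/2) = R/((2*R)) + 1/(-5 + (1/3)*(1/2)) = R*(1/(2*R)) + 1/(-5 + 1/6) = 1/2 + 1/(-29/6) = 1/2 + 1*(-6/29) = 1/2 - 6/29 = 17/58)
44 + t(4)*(-15) = 44 + (17/58)*(-15) = 44 - 255/58 = 2297/58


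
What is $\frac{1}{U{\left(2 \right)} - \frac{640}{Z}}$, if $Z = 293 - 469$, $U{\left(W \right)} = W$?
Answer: $\frac{11}{62} \approx 0.17742$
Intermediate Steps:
$Z = -176$
$\frac{1}{U{\left(2 \right)} - \frac{640}{Z}} = \frac{1}{2 - \frac{640}{-176}} = \frac{1}{2 - - \frac{40}{11}} = \frac{1}{2 + \frac{40}{11}} = \frac{1}{\frac{62}{11}} = \frac{11}{62}$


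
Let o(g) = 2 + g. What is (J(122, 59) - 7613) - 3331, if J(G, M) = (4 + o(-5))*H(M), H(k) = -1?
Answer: -10945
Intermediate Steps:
J(G, M) = -1 (J(G, M) = (4 + (2 - 5))*(-1) = (4 - 3)*(-1) = 1*(-1) = -1)
(J(122, 59) - 7613) - 3331 = (-1 - 7613) - 3331 = -7614 - 3331 = -10945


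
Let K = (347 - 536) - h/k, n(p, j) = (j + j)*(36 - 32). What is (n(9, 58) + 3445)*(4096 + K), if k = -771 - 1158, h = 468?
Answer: 9820803513/643 ≈ 1.5273e+7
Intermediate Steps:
n(p, j) = 8*j (n(p, j) = (2*j)*4 = 8*j)
k = -1929
K = -121371/643 (K = (347 - 536) - 468/(-1929) = -189 - 468*(-1)/1929 = -189 - 1*(-156/643) = -189 + 156/643 = -121371/643 ≈ -188.76)
(n(9, 58) + 3445)*(4096 + K) = (8*58 + 3445)*(4096 - 121371/643) = (464 + 3445)*(2512357/643) = 3909*(2512357/643) = 9820803513/643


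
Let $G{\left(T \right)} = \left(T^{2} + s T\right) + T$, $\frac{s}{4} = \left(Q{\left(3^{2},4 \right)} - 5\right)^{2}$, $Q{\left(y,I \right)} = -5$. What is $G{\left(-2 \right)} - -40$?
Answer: $-758$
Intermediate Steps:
$s = 400$ ($s = 4 \left(-5 - 5\right)^{2} = 4 \left(-10\right)^{2} = 4 \cdot 100 = 400$)
$G{\left(T \right)} = T^{2} + 401 T$ ($G{\left(T \right)} = \left(T^{2} + 400 T\right) + T = T^{2} + 401 T$)
$G{\left(-2 \right)} - -40 = - 2 \left(401 - 2\right) - -40 = \left(-2\right) 399 + 40 = -798 + 40 = -758$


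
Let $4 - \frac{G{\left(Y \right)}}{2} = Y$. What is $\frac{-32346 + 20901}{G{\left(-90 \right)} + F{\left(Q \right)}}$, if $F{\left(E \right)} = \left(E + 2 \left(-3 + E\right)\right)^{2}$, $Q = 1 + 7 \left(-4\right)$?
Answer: $- \frac{11445}{7757} \approx -1.4754$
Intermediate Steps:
$Q = -27$ ($Q = 1 - 28 = -27$)
$F{\left(E \right)} = \left(-6 + 3 E\right)^{2}$ ($F{\left(E \right)} = \left(E + \left(-6 + 2 E\right)\right)^{2} = \left(-6 + 3 E\right)^{2}$)
$G{\left(Y \right)} = 8 - 2 Y$
$\frac{-32346 + 20901}{G{\left(-90 \right)} + F{\left(Q \right)}} = \frac{-32346 + 20901}{\left(8 - -180\right) + 9 \left(-2 - 27\right)^{2}} = - \frac{11445}{\left(8 + 180\right) + 9 \left(-29\right)^{2}} = - \frac{11445}{188 + 9 \cdot 841} = - \frac{11445}{188 + 7569} = - \frac{11445}{7757}$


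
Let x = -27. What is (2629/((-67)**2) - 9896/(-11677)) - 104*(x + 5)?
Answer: 120007627241/52418053 ≈ 2289.4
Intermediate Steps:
(2629/((-67)**2) - 9896/(-11677)) - 104*(x + 5) = (2629/((-67)**2) - 9896/(-11677)) - 104*(-27 + 5) = (2629/4489 - 9896*(-1/11677)) - 104*(-22) = (2629*(1/4489) + 9896/11677) + 2288 = (2629/4489 + 9896/11677) + 2288 = 75121977/52418053 + 2288 = 120007627241/52418053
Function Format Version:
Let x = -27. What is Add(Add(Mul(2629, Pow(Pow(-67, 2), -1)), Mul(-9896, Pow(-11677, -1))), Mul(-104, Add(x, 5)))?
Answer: Rational(120007627241, 52418053) ≈ 2289.4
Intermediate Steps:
Add(Add(Mul(2629, Pow(Pow(-67, 2), -1)), Mul(-9896, Pow(-11677, -1))), Mul(-104, Add(x, 5))) = Add(Add(Mul(2629, Pow(Pow(-67, 2), -1)), Mul(-9896, Pow(-11677, -1))), Mul(-104, Add(-27, 5))) = Add(Add(Mul(2629, Pow(4489, -1)), Mul(-9896, Rational(-1, 11677))), Mul(-104, -22)) = Add(Add(Mul(2629, Rational(1, 4489)), Rational(9896, 11677)), 2288) = Add(Add(Rational(2629, 4489), Rational(9896, 11677)), 2288) = Add(Rational(75121977, 52418053), 2288) = Rational(120007627241, 52418053)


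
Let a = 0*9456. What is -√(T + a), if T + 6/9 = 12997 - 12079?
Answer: -8*√129/3 ≈ -30.288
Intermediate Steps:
a = 0
T = 2752/3 (T = -⅔ + (12997 - 12079) = -⅔ + 918 = 2752/3 ≈ 917.33)
-√(T + a) = -√(2752/3 + 0) = -√(2752/3) = -8*√129/3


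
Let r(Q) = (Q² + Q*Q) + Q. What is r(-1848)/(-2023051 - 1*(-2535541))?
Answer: 20692/1553 ≈ 13.324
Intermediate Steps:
r(Q) = Q + 2*Q² (r(Q) = (Q² + Q²) + Q = 2*Q² + Q = Q + 2*Q²)
r(-1848)/(-2023051 - 1*(-2535541)) = (-1848*(1 + 2*(-1848)))/(-2023051 - 1*(-2535541)) = (-1848*(1 - 3696))/(-2023051 + 2535541) = -1848*(-3695)/512490 = 6828360*(1/512490) = 20692/1553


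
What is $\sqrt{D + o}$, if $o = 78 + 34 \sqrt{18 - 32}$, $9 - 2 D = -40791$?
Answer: $\sqrt{20478 + 34 i \sqrt{14}} \approx 143.1 + 0.4445 i$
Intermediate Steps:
$D = 20400$ ($D = \frac{9}{2} - - \frac{40791}{2} = \frac{9}{2} + \frac{40791}{2} = 20400$)
$o = 78 + 34 i \sqrt{14}$ ($o = 78 + 34 \sqrt{-14} = 78 + 34 i \sqrt{14} \approx 78.0 + 127.22 i$)
$\sqrt{D + o} = \sqrt{20400 + \left(78 + 34 i \sqrt{14}\right)} = \sqrt{20478 + 34 i \sqrt{14}}$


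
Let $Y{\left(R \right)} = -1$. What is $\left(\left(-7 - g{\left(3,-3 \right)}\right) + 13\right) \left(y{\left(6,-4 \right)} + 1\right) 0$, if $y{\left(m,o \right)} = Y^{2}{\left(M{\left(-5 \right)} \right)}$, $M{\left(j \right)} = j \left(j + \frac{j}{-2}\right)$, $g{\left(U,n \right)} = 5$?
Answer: $0$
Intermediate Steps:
$M{\left(j \right)} = \frac{j^{2}}{2}$ ($M{\left(j \right)} = j \left(j + j \left(- \frac{1}{2}\right)\right) = j \left(j - \frac{j}{2}\right) = j \frac{j}{2} = \frac{j^{2}}{2}$)
$y{\left(m,o \right)} = 1$ ($y{\left(m,o \right)} = \left(-1\right)^{2} = 1$)
$\left(\left(-7 - g{\left(3,-3 \right)}\right) + 13\right) \left(y{\left(6,-4 \right)} + 1\right) 0 = \left(\left(-7 - 5\right) + 13\right) \left(1 + 1\right) 0 = \left(\left(-7 - 5\right) + 13\right) 2 \cdot 0 = \left(-12 + 13\right) 0 = 1 \cdot 0 = 0$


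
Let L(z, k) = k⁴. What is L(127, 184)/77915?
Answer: 1146228736/77915 ≈ 14711.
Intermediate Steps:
L(127, 184)/77915 = 184⁴/77915 = 1146228736*(1/77915) = 1146228736/77915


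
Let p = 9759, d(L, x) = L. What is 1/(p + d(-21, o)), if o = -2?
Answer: 1/9738 ≈ 0.00010269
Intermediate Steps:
1/(p + d(-21, o)) = 1/(9759 - 21) = 1/9738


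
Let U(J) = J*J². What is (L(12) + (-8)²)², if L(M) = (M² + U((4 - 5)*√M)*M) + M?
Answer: 297232 - 126720*√3 ≈ 77747.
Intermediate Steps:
U(J) = J³
L(M) = M + M² - M^(5/2) (L(M) = (M² + ((4 - 5)*√M)³*M) + M = (M² + (-√M)³*M) + M = (M² + (-M^(3/2))*M) + M = (M² - M^(5/2)) + M = M + M² - M^(5/2))
(L(12) + (-8)²)² = (12*(1 + 12 - 12^(3/2)) + (-8)²)² = (12*(1 + 12 - 24*√3) + 64)² = (12*(13 - 24*√3) + 64)² = ((156 - 288*√3) + 64)² = (220 - 288*√3)²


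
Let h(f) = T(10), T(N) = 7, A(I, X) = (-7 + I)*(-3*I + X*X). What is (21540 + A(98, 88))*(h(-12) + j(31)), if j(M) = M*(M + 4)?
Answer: 763843080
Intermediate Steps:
A(I, X) = (-7 + I)*(X**2 - 3*I) (A(I, X) = (-7 + I)*(-3*I + X**2) = (-7 + I)*(X**2 - 3*I))
h(f) = 7
j(M) = M*(4 + M)
(21540 + A(98, 88))*(h(-12) + j(31)) = (21540 + (-7*88**2 - 3*98**2 + 21*98 + 98*88**2))*(7 + 31*(4 + 31)) = (21540 + (-7*7744 - 3*9604 + 2058 + 98*7744))*(7 + 31*35) = (21540 + (-54208 - 28812 + 2058 + 758912))*(7 + 1085) = (21540 + 677950)*1092 = 699490*1092 = 763843080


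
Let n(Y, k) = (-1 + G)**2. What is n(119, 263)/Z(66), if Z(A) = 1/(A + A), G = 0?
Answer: 132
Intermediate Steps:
n(Y, k) = 1 (n(Y, k) = (-1 + 0)**2 = (-1)**2 = 1)
Z(A) = 1/(2*A)
n(119, 263)/Z(66) = 1/((1/2)/66) = 1/((1/2)*(1/66)) = 1/(1/132) = 1*132 = 132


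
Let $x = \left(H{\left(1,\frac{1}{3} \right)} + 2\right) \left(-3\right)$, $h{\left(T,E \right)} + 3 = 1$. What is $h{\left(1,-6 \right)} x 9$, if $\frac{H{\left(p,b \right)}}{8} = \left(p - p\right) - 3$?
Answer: $-1188$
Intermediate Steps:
$h{\left(T,E \right)} = -2$ ($h{\left(T,E \right)} = -3 + 1 = -2$)
$H{\left(p,b \right)} = -24$ ($H{\left(p,b \right)} = 8 \left(\left(p - p\right) - 3\right) = 8 \left(0 - 3\right) = 8 \left(-3\right) = -24$)
$x = 66$ ($x = \left(-24 + 2\right) \left(-3\right) = \left(-22\right) \left(-3\right) = 66$)
$h{\left(1,-6 \right)} x 9 = \left(-2\right) 66 \cdot 9 = \left(-132\right) 9 = -1188$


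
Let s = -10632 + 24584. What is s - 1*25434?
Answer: -11482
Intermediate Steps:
s = 13952
s - 1*25434 = 13952 - 1*25434 = 13952 - 25434 = -11482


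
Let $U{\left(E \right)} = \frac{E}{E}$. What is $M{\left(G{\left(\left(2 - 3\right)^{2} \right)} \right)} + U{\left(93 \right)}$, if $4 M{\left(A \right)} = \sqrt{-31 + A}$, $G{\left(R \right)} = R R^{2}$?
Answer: $1 + \frac{i \sqrt{30}}{4} \approx 1.0 + 1.3693 i$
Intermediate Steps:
$U{\left(E \right)} = 1$
$G{\left(R \right)} = R^{3}$
$M{\left(A \right)} = \frac{\sqrt{-31 + A}}{4}$
$M{\left(G{\left(\left(2 - 3\right)^{2} \right)} \right)} + U{\left(93 \right)} = \frac{\sqrt{-31 + \left(\left(2 - 3\right)^{2}\right)^{3}}}{4} + 1 = \frac{\sqrt{-31 + \left(\left(-1\right)^{2}\right)^{3}}}{4} + 1 = \frac{\sqrt{-31 + 1^{3}}}{4} + 1 = \frac{\sqrt{-31 + 1}}{4} + 1 = \frac{\sqrt{-30}}{4} + 1 = \frac{i \sqrt{30}}{4} + 1 = 1 + \frac{i \sqrt{30}}{4}$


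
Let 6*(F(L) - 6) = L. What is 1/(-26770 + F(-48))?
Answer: -1/26772 ≈ -3.7352e-5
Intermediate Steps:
F(L) = 6 + L/6
1/(-26770 + F(-48)) = 1/(-26770 + (6 + (⅙)*(-48))) = 1/(-26770 + (6 - 8)) = 1/(-26770 - 2) = 1/(-26772) = -1/26772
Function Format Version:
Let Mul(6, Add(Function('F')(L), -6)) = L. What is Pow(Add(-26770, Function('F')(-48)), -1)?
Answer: Rational(-1, 26772) ≈ -3.7352e-5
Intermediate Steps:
Function('F')(L) = Add(6, Mul(Rational(1, 6), L))
Pow(Add(-26770, Function('F')(-48)), -1) = Pow(Add(-26770, Add(6, Mul(Rational(1, 6), -48))), -1) = Pow(Add(-26770, Add(6, -8)), -1) = Pow(Add(-26770, -2), -1) = Pow(-26772, -1) = Rational(-1, 26772)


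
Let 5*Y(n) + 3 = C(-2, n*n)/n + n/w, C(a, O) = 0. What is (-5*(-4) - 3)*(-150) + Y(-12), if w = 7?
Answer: -89283/35 ≈ -2550.9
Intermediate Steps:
Y(n) = -⅗ + n/35 (Y(n) = -⅗ + (0/n + n/7)/5 = -⅗ + (0 + n*(⅐))/5 = -⅗ + (0 + n/7)/5 = -⅗ + (n/7)/5 = -⅗ + n/35)
(-5*(-4) - 3)*(-150) + Y(-12) = (-5*(-4) - 3)*(-150) + (-⅗ + (1/35)*(-12)) = (20 - 3)*(-150) + (-⅗ - 12/35) = 17*(-150) - 33/35 = -2550 - 33/35 = -89283/35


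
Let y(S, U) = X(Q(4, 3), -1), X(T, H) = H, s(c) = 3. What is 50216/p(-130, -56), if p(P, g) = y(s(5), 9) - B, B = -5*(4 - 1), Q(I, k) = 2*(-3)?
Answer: 25108/7 ≈ 3586.9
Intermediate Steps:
Q(I, k) = -6
y(S, U) = -1
B = -15 (B = -5*3 = -15)
p(P, g) = 14 (p(P, g) = -1 - 1*(-15) = -1 + 15 = 14)
50216/p(-130, -56) = 50216/14 = 50216*(1/14) = 25108/7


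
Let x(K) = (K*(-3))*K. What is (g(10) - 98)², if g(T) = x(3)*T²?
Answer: 7828804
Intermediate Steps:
x(K) = -3*K² (x(K) = (-3*K)*K = -3*K²)
g(T) = -27*T² (g(T) = (-3*3²)*T² = (-3*9)*T² = -27*T²)
(g(10) - 98)² = (-27*10² - 98)² = (-27*100 - 98)² = (-2700 - 98)² = (-2798)² = 7828804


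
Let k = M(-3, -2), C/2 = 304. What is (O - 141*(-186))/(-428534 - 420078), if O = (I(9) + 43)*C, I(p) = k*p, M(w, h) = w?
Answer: -17977/424306 ≈ -0.042368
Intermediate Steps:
C = 608 (C = 2*304 = 608)
k = -3
I(p) = -3*p
O = 9728 (O = (-3*9 + 43)*608 = (-27 + 43)*608 = 16*608 = 9728)
(O - 141*(-186))/(-428534 - 420078) = (9728 - 141*(-186))/(-428534 - 420078) = (9728 + 26226)/(-848612) = 35954*(-1/848612) = -17977/424306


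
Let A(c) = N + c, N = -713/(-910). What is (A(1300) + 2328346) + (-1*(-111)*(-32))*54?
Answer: 1945433293/910 ≈ 2.1378e+6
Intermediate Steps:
N = 713/910 (N = -713*(-1/910) = 713/910 ≈ 0.78352)
A(c) = 713/910 + c
(A(1300) + 2328346) + (-1*(-111)*(-32))*54 = ((713/910 + 1300) + 2328346) + (-1*(-111)*(-32))*54 = (1183713/910 + 2328346) + (111*(-32))*54 = 2119978573/910 - 3552*54 = 2119978573/910 - 191808 = 1945433293/910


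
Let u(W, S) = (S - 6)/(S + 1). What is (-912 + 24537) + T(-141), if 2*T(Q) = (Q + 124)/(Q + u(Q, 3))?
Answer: 13395409/567 ≈ 23625.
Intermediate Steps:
u(W, S) = (-6 + S)/(1 + S)
T(Q) = (124 + Q)/(2*(-¾ + Q)) (T(Q) = ((Q + 124)/(Q + (-6 + 3)/(1 + 3)))/2 = ((124 + Q)/(Q - 3/4))/2 = ((124 + Q)/(Q + (¼)*(-3)))/2 = ((124 + Q)/(Q - ¾))/2 = ((124 + Q)/(-¾ + Q))/2 = (124 + Q)/(2*(-¾ + Q)))
(-912 + 24537) + T(-141) = (-912 + 24537) + 2*(124 - 141)/(-3 + 4*(-141)) = 23625 + 2*(-17)/(-3 - 564) = 23625 + 2*(-17)/(-567) = 23625 + 2*(-1/567)*(-17) = 23625 + 34/567 = 13395409/567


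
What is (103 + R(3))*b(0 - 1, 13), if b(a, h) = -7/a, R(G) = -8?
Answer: 665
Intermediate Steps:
(103 + R(3))*b(0 - 1, 13) = (103 - 8)*(-7/(0 - 1)) = 95*(-7/(-1)) = 95*(-7*(-1)) = 95*7 = 665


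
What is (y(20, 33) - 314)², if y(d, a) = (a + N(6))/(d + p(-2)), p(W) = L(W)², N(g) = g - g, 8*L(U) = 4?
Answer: 71132356/729 ≈ 97575.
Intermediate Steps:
L(U) = ½ (L(U) = (⅛)*4 = ½)
N(g) = 0
p(W) = ¼ (p(W) = (½)² = ¼)
y(d, a) = a/(¼ + d) (y(d, a) = (a + 0)/(d + ¼) = a/(¼ + d))
(y(20, 33) - 314)² = (4*33/(1 + 4*20) - 314)² = (4*33/(1 + 80) - 314)² = (4*33/81 - 314)² = (4*33*(1/81) - 314)² = (44/27 - 314)² = (-8434/27)² = 71132356/729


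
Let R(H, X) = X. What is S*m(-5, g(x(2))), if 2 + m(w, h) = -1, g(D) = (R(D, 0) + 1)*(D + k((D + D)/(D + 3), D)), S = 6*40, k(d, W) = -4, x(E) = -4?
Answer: -720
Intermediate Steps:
S = 240
g(D) = -4 + D (g(D) = (0 + 1)*(D - 4) = 1*(-4 + D) = -4 + D)
m(w, h) = -3 (m(w, h) = -2 - 1 = -3)
S*m(-5, g(x(2))) = 240*(-3) = -720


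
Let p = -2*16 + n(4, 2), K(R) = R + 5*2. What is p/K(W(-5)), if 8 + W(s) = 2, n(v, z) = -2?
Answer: -17/2 ≈ -8.5000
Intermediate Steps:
W(s) = -6 (W(s) = -8 + 2 = -6)
K(R) = 10 + R (K(R) = R + 10 = 10 + R)
p = -34 (p = -2*16 - 2 = -32 - 2 = -34)
p/K(W(-5)) = -34/(10 - 6) = -34/4 = -34*¼ = -17/2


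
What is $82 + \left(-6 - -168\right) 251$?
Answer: $40744$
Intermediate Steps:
$82 + \left(-6 - -168\right) 251 = 82 + \left(-6 + 168\right) 251 = 82 + 162 \cdot 251 = 82 + 40662 = 40744$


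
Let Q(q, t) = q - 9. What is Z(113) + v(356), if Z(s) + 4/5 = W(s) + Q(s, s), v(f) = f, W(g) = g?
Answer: 2861/5 ≈ 572.20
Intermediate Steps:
Q(q, t) = -9 + q
Z(s) = -49/5 + 2*s (Z(s) = -⅘ + (s + (-9 + s)) = -⅘ + (-9 + 2*s) = -49/5 + 2*s)
Z(113) + v(356) = (-49/5 + 2*113) + 356 = (-49/5 + 226) + 356 = 1081/5 + 356 = 2861/5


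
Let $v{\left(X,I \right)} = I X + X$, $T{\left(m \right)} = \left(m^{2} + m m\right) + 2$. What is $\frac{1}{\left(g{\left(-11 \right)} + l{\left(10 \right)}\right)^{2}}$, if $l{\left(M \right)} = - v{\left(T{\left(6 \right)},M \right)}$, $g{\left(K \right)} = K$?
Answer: $\frac{1}{680625} \approx 1.4692 \cdot 10^{-6}$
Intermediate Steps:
$T{\left(m \right)} = 2 + 2 m^{2}$ ($T{\left(m \right)} = \left(m^{2} + m^{2}\right) + 2 = 2 m^{2} + 2 = 2 + 2 m^{2}$)
$v{\left(X,I \right)} = X + I X$
$l{\left(M \right)} = -74 - 74 M$ ($l{\left(M \right)} = - \left(2 + 2 \cdot 6^{2}\right) \left(1 + M\right) = - \left(2 + 2 \cdot 36\right) \left(1 + M\right) = - \left(2 + 72\right) \left(1 + M\right) = - 74 \left(1 + M\right) = - (74 + 74 M) = -74 - 74 M$)
$\frac{1}{\left(g{\left(-11 \right)} + l{\left(10 \right)}\right)^{2}} = \frac{1}{\left(-11 - 814\right)^{2}} = \frac{1}{\left(-825\right)^{2}} = \frac{1}{680625}$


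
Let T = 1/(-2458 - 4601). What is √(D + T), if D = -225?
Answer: 2*I*√2802910071/7059 ≈ 15.0*I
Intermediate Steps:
T = -1/7059 (T = 1/(-7059) = -1/7059 ≈ -0.00014166)
√(D + T) = √(-225 - 1/7059) = √(-1588276/7059) = 2*I*√2802910071/7059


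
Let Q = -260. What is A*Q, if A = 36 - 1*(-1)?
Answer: -9620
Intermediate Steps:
A = 37 (A = 36 + 1 = 37)
A*Q = 37*(-260) = -9620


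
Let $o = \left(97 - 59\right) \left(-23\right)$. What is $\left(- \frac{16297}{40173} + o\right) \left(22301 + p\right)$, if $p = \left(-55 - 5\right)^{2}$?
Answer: $- \frac{909837351599}{40173} \approx -2.2648 \cdot 10^{7}$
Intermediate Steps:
$p = 3600$ ($p = \left(-60\right)^{2} = 3600$)
$o = -874$ ($o = 38 \left(-23\right) = -874$)
$\left(- \frac{16297}{40173} + o\right) \left(22301 + p\right) = \left(- \frac{16297}{40173} - 874\right) \left(22301 + 3600\right) = \left(\left(-16297\right) \frac{1}{40173} - 874\right) 25901 = \left(- \frac{16297}{40173} - 874\right) 25901 = \left(- \frac{35127499}{40173}\right) 25901 = - \frac{909837351599}{40173}$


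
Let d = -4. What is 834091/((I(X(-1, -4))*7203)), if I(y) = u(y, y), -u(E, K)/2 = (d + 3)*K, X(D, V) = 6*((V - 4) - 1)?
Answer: -834091/777924 ≈ -1.0722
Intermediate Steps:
X(D, V) = -30 + 6*V (X(D, V) = 6*((-4 + V) - 1) = 6*(-5 + V) = -30 + 6*V)
u(E, K) = 2*K (u(E, K) = -2*(-4 + 3)*K = -(-2)*K = 2*K)
I(y) = 2*y
834091/((I(X(-1, -4))*7203)) = 834091/(((2*(-30 + 6*(-4)))*7203)) = 834091/(((2*(-30 - 24))*7203)) = 834091/(((2*(-54))*7203)) = 834091/((-108*7203)) = 834091/(-777924) = 834091*(-1/777924) = -834091/777924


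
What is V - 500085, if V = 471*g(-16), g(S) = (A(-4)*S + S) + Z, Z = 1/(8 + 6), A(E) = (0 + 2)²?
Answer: -7528239/14 ≈ -5.3773e+5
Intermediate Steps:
A(E) = 4 (A(E) = 2² = 4)
Z = 1/14 ≈ 0.071429
g(S) = 1/14 + 5*S (g(S) = (4*S + S) + 1/14 = 5*S + 1/14 = 1/14 + 5*S)
V = -527049/14 (V = 471*(1/14 + 5*(-16)) = 471*(1/14 - 80) = 471*(-1119/14) = -527049/14 ≈ -37646.)
V - 500085 = -527049/14 - 500085 = -7528239/14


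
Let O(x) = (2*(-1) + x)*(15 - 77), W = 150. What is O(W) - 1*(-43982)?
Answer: 34806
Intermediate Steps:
O(x) = 124 - 62*x (O(x) = (-2 + x)*(-62) = 124 - 62*x)
O(W) - 1*(-43982) = (124 - 62*150) - 1*(-43982) = (124 - 9300) + 43982 = -9176 + 43982 = 34806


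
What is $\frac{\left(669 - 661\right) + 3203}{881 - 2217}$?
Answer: $- \frac{3211}{1336} \approx -2.4034$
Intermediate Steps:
$\frac{\left(669 - 661\right) + 3203}{881 - 2217} = \frac{8 + 3203}{-1336} = 3211 \left(- \frac{1}{1336}\right) = - \frac{3211}{1336}$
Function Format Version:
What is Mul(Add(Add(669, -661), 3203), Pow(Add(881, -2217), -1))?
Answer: Rational(-3211, 1336) ≈ -2.4034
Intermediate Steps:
Mul(Add(Add(669, -661), 3203), Pow(Add(881, -2217), -1)) = Mul(Add(8, 3203), Pow(-1336, -1)) = Mul(3211, Rational(-1, 1336)) = Rational(-3211, 1336)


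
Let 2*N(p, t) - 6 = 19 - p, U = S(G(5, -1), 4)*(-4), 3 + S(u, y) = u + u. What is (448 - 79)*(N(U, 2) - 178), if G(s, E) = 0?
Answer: -126567/2 ≈ -63284.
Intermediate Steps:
S(u, y) = -3 + 2*u (S(u, y) = -3 + (u + u) = -3 + 2*u)
U = 12 (U = (-3 + 2*0)*(-4) = (-3 + 0)*(-4) = -3*(-4) = 12)
N(p, t) = 25/2 - p/2 (N(p, t) = 3 + (19 - p)/2 = 3 + (19/2 - p/2) = 25/2 - p/2)
(448 - 79)*(N(U, 2) - 178) = (448 - 79)*((25/2 - ½*12) - 178) = 369*((25/2 - 6) - 178) = 369*(13/2 - 178) = 369*(-343/2) = -126567/2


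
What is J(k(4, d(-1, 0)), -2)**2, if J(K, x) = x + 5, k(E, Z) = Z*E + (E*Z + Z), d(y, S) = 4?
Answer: 9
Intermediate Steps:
k(E, Z) = Z + 2*E*Z (k(E, Z) = E*Z + (Z + E*Z) = Z + 2*E*Z)
J(K, x) = 5 + x
J(k(4, d(-1, 0)), -2)**2 = (5 - 2)**2 = 3**2 = 9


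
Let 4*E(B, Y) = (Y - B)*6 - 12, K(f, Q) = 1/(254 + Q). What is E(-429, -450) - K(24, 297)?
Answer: -38021/1102 ≈ -34.502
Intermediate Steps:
E(B, Y) = -3 - 3*B/2 + 3*Y/2 (E(B, Y) = ((Y - B)*6 - 12)/4 = ((-6*B + 6*Y) - 12)/4 = (-12 - 6*B + 6*Y)/4 = -3 - 3*B/2 + 3*Y/2)
E(-429, -450) - K(24, 297) = (-3 - 3/2*(-429) + (3/2)*(-450)) - 1/(254 + 297) = (-3 + 1287/2 - 675) - 1/551 = -69/2 - 1*1/551 = -69/2 - 1/551 = -38021/1102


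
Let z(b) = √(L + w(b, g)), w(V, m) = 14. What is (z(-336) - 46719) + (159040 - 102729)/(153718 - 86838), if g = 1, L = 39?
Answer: -3124510409/66880 + √53 ≈ -46711.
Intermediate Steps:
z(b) = √53 (z(b) = √(39 + 14) = √53)
(z(-336) - 46719) + (159040 - 102729)/(153718 - 86838) = (√53 - 46719) + (159040 - 102729)/(153718 - 86838) = (-46719 + √53) + 56311/66880 = -3124510409/66880 + √53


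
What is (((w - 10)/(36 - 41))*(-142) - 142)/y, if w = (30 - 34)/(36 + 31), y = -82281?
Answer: 143278/27564135 ≈ 0.0051980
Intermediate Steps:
w = -4/67 ≈ -0.059702
(((w - 10)/(36 - 41))*(-142) - 142)/y = (((-4/67 - 10)/(36 - 41))*(-142) - 142)/(-82281) = (-674/67/(-5)*(-142) - 142)*(-1/82281) = (-674/67*(-⅕)*(-142) - 142)*(-1/82281) = ((674/335)*(-142) - 142)*(-1/82281) = (-95708/335 - 142)*(-1/82281) = -143278/335*(-1/82281) = 143278/27564135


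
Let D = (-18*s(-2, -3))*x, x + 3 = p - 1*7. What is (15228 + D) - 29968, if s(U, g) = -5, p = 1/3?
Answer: -15610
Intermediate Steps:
p = ⅓ ≈ 0.33333
x = -29/3 (x = -3 + (⅓ - 1*7) = -3 + (⅓ - 7) = -3 - 20/3 = -29/3 ≈ -9.6667)
D = -870 (D = -18*(-5)*(-29/3) = 90*(-29/3) = -870)
(15228 + D) - 29968 = (15228 - 870) - 29968 = 14358 - 29968 = -15610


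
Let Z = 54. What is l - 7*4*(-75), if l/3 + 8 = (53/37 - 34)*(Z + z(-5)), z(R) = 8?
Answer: -147318/37 ≈ -3981.6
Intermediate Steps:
l = -225018/37 (l = -24 + 3*((53/37 - 34)*(54 + 8)) = -24 + 3*((53*(1/37) - 34)*62) = -24 + 3*((53/37 - 34)*62) = -24 + 3*(-1205/37*62) = -24 + 3*(-74710/37) = -24 - 224130/37 = -225018/37 ≈ -6081.6)
l - 7*4*(-75) = -225018/37 - 7*4*(-75) = -225018/37 - 28*(-75) = -225018/37 + 2100 = -147318/37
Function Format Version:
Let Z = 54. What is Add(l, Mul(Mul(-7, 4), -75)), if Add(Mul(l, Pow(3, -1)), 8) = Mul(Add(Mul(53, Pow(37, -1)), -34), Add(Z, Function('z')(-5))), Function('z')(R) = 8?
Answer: Rational(-147318, 37) ≈ -3981.6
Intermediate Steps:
l = Rational(-225018, 37) (l = Add(-24, Mul(3, Mul(Add(Mul(53, Pow(37, -1)), -34), Add(54, 8)))) = Add(-24, Mul(3, Mul(Add(Mul(53, Rational(1, 37)), -34), 62))) = Add(-24, Mul(3, Mul(Add(Rational(53, 37), -34), 62))) = Add(-24, Mul(3, Mul(Rational(-1205, 37), 62))) = Add(-24, Mul(3, Rational(-74710, 37))) = Add(-24, Rational(-224130, 37)) = Rational(-225018, 37) ≈ -6081.6)
Add(l, Mul(Mul(-7, 4), -75)) = Add(Rational(-225018, 37), Mul(Mul(-7, 4), -75)) = Add(Rational(-225018, 37), Mul(-28, -75)) = Add(Rational(-225018, 37), 2100) = Rational(-147318, 37)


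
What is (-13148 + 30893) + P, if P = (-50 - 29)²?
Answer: 23986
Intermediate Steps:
P = 6241 (P = (-79)² = 6241)
(-13148 + 30893) + P = (-13148 + 30893) + 6241 = 17745 + 6241 = 23986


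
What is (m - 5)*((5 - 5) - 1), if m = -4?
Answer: 9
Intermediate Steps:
(m - 5)*((5 - 5) - 1) = (-4 - 5)*((5 - 5) - 1) = -9*(0 - 1) = -9*(-1) = 9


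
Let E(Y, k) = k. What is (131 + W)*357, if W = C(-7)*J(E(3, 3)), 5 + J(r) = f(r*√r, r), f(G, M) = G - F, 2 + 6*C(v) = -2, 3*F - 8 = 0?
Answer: 145775/3 - 714*√3 ≈ 47355.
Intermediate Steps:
F = 8/3 (F = 8/3 + (⅓)*0 = 8/3 + 0 = 8/3 ≈ 2.6667)
C(v) = -⅔ (C(v) = -⅓ + (⅙)*(-2) = -⅓ - ⅓ = -⅔)
f(G, M) = -8/3 + G (f(G, M) = G - 1*8/3 = G - 8/3 = -8/3 + G)
J(r) = -23/3 + r^(3/2) (J(r) = -5 + (-8/3 + r*√r) = -5 + (-8/3 + r^(3/2)) = -23/3 + r^(3/2))
W = 46/9 - 2*√3 (W = -2*(-23/3 + 3^(3/2))/3 = -2*(-23/3 + 3*√3)/3 = 46/9 - 2*√3 ≈ 1.6470)
(131 + W)*357 = (131 + (46/9 - 2*√3))*357 = (1225/9 - 2*√3)*357 = 145775/3 - 714*√3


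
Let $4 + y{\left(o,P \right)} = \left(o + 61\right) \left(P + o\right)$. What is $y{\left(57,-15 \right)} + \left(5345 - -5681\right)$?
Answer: $15978$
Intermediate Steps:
$y{\left(o,P \right)} = -4 + \left(61 + o\right) \left(P + o\right)$ ($y{\left(o,P \right)} = -4 + \left(o + 61\right) \left(P + o\right) = -4 + \left(61 + o\right) \left(P + o\right)$)
$y{\left(57,-15 \right)} + \left(5345 - -5681\right) = \left(-4 + 57^{2} + 61 \left(-15\right) + 61 \cdot 57 - 855\right) + \left(5345 - -5681\right) = \left(-4 + 3249 - 915 + 3477 - 855\right) + \left(5345 + 5681\right) = 4952 + 11026 = 15978$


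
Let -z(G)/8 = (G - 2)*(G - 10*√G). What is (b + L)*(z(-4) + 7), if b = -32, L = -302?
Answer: 61790 + 320640*I ≈ 61790.0 + 3.2064e+5*I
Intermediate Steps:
z(G) = -8*(-2 + G)*(G - 10*√G) (z(G) = -8*(G - 2)*(G - 10*√G) = -8*(-2 + G)*(G - 10*√G))
(b + L)*(z(-4) + 7) = (-32 - 302)*((-320*I - 8*(-4)² + 16*(-4) + 80*(-4)^(3/2)) + 7) = -334*((-320*I - 8*16 - 64 + 80*(-8*I)) + 7) = -334*((-320*I - 128 - 64 - 640*I) + 7) = -334*((-192 - 960*I) + 7) = -334*(-185 - 960*I) = 61790 + 320640*I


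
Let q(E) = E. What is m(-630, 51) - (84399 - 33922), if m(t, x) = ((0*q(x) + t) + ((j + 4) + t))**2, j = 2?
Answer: 1522039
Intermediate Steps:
m(t, x) = (6 + 2*t)**2 (m(t, x) = ((0*x + t) + ((2 + 4) + t))**2 = ((0 + t) + (6 + t))**2 = (t + (6 + t))**2 = (6 + 2*t)**2)
m(-630, 51) - (84399 - 33922) = 4*(3 - 630)**2 - (84399 - 33922) = 4*(-627)**2 - 1*50477 = 4*393129 - 50477 = 1572516 - 50477 = 1522039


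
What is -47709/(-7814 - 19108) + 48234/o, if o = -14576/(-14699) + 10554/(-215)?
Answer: -682759085401221/682021334722 ≈ -1001.1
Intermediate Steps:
o = -151999406/3160285 (o = -14576*(-1/14699) + 10554*(-1/215) = 14576/14699 - 10554/215 = -151999406/3160285 ≈ -48.097)
-47709/(-7814 - 19108) + 48234/o = -47709/(-7814 - 19108) + 48234/(-151999406/3160285) = -47709/(-26922) + 48234*(-3160285/151999406) = -47709*(-1/26922) - 76216593345/75999703 = 15903/8974 - 76216593345/75999703 = -682759085401221/682021334722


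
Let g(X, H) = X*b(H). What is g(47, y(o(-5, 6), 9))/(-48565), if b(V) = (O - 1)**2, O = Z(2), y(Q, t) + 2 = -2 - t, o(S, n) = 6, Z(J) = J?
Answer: -47/48565 ≈ -0.00096778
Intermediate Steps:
y(Q, t) = -4 - t (y(Q, t) = -2 + (-2 - t) = -4 - t)
O = 2
b(V) = 1 (b(V) = (2 - 1)**2 = 1**2 = 1)
g(X, H) = X (g(X, H) = X*1 = X)
g(47, y(o(-5, 6), 9))/(-48565) = 47/(-48565) = 47*(-1/48565) = -47/48565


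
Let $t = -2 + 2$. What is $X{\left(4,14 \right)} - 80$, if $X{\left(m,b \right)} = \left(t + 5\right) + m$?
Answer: $-71$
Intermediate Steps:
$t = 0$
$X{\left(m,b \right)} = 5 + m$ ($X{\left(m,b \right)} = \left(0 + 5\right) + m = 5 + m$)
$X{\left(4,14 \right)} - 80 = \left(5 + 4\right) - 80 = 9 - 80 = -71$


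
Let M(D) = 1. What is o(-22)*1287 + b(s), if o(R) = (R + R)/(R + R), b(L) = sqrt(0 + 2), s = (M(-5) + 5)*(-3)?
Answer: 1287 + sqrt(2) ≈ 1288.4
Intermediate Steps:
s = -18 (s = (1 + 5)*(-3) = 6*(-3) = -18)
b(L) = sqrt(2)
o(R) = 1 (o(R) = (2*R)/((2*R)) = (2*R)*(1/(2*R)) = 1)
o(-22)*1287 + b(s) = 1*1287 + sqrt(2) = 1287 + sqrt(2)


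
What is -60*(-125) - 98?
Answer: 7402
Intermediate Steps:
-60*(-125) - 98 = 7500 - 98 = 7402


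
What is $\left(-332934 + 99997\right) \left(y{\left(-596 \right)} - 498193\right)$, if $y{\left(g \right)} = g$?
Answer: $116186413293$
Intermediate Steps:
$\left(-332934 + 99997\right) \left(y{\left(-596 \right)} - 498193\right) = \left(-332934 + 99997\right) \left(-596 - 498193\right) = \left(-232937\right) \left(-498789\right) = 116186413293$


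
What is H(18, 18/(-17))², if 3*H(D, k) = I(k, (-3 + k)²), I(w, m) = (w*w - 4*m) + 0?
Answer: 38937600/83521 ≈ 466.20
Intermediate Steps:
I(w, m) = w² - 4*m (I(w, m) = (w² - 4*m) + 0 = w² - 4*m)
H(D, k) = -4*(-3 + k)²/3 + k²/3 (H(D, k) = (k² - 4*(-3 + k)²)/3 = -4*(-3 + k)²/3 + k²/3)
H(18, 18/(-17))² = (-12 - (18/(-17))² + 8*(18/(-17)))² = (-12 - (18*(-1/17))² + 8*(18*(-1/17)))² = (-12 - (-18/17)² + 8*(-18/17))² = (-12 - 1*324/289 - 144/17)² = (-12 - 324/289 - 144/17)² = (-6240/289)² = 38937600/83521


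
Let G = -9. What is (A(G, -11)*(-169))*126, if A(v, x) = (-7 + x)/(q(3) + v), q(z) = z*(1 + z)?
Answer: 127764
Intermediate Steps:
A(v, x) = (-7 + x)/(12 + v) (A(v, x) = (-7 + x)/(3*(1 + 3) + v) = (-7 + x)/(3*4 + v) = (-7 + x)/(12 + v))
(A(G, -11)*(-169))*126 = (((-7 - 11)/(12 - 9))*(-169))*126 = ((-18/3)*(-169))*126 = (((⅓)*(-18))*(-169))*126 = -6*(-169)*126 = 1014*126 = 127764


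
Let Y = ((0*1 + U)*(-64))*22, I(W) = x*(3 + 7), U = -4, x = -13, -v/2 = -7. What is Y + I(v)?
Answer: 5502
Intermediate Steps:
v = 14 (v = -2*(-7) = 14)
I(W) = -130 (I(W) = -13*(3 + 7) = -13*10 = -130)
Y = 5632 (Y = ((0*1 - 4)*(-64))*22 = ((0 - 4)*(-64))*22 = -4*(-64)*22 = 256*22 = 5632)
Y + I(v) = 5632 - 130 = 5502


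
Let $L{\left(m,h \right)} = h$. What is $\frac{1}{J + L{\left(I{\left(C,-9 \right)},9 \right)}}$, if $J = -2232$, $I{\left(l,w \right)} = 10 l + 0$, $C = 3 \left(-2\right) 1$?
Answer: $- \frac{1}{2223} \approx -0.00044984$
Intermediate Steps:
$C = -6$ ($C = \left(-6\right) 1 = -6$)
$I{\left(l,w \right)} = 10 l$
$\frac{1}{J + L{\left(I{\left(C,-9 \right)},9 \right)}} = \frac{1}{-2232 + 9} = \frac{1}{-2223} = - \frac{1}{2223}$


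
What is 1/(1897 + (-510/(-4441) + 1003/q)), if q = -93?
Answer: 413013/779078768 ≈ 0.00053013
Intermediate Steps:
1/(1897 + (-510/(-4441) + 1003/q)) = 1/(1897 + (-510/(-4441) + 1003/(-93))) = 1/(1897 + (-510*(-1/4441) + 1003*(-1/93))) = 1/(1897 + (510/4441 - 1003/93)) = 1/(1897 - 4406893/413013) = 1/(779078768/413013) = 413013/779078768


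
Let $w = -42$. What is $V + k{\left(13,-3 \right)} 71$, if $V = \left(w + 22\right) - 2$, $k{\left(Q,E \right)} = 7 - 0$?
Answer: $475$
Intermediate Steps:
$k{\left(Q,E \right)} = 7$ ($k{\left(Q,E \right)} = 7 + 0 = 7$)
$V = -22$ ($V = \left(-42 + 22\right) - 2 = -20 - 2 = -22$)
$V + k{\left(13,-3 \right)} 71 = -22 + 7 \cdot 71 = -22 + 497 = 475$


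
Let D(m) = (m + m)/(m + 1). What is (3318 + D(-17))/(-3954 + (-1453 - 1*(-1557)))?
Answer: -26561/30800 ≈ -0.86237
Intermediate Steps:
D(m) = 2*m/(1 + m) (D(m) = (2*m)/(1 + m) = 2*m/(1 + m))
(3318 + D(-17))/(-3954 + (-1453 - 1*(-1557))) = (3318 + 2*(-17)/(1 - 17))/(-3954 + (-1453 - 1*(-1557))) = (3318 + 2*(-17)/(-16))/(-3954 + (-1453 + 1557)) = (3318 + 2*(-17)*(-1/16))/(-3954 + 104) = (3318 + 17/8)/(-3850) = (26561/8)*(-1/3850) = -26561/30800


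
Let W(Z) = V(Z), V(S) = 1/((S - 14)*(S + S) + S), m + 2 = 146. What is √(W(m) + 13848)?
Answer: √15093433757/1044 ≈ 117.68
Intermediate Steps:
m = 144 (m = -2 + 146 = 144)
V(S) = 1/(S + 2*S*(-14 + S)) (V(S) = 1/((-14 + S)*(2*S) + S) = 1/(2*S*(-14 + S) + S) = 1/(S + 2*S*(-14 + S)))
W(Z) = 1/(Z*(-27 + 2*Z))
√(W(m) + 13848) = √(1/(144*(-27 + 2*144)) + 13848) = √(1/(144*(-27 + 288)) + 13848) = √((1/144)/261 + 13848) = √((1/144)*(1/261) + 13848) = √(1/37584 + 13848) = √(520463233/37584) = √15093433757/1044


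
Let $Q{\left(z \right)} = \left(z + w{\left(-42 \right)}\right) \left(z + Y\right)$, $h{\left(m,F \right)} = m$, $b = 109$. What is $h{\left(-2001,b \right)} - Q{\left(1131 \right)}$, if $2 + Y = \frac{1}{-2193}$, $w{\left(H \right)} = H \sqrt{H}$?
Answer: $- \frac{934875523}{731} + \frac{34662544 i \sqrt{42}}{731} \approx -1.2789 \cdot 10^{6} + 3.073 \cdot 10^{5} i$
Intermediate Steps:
$w{\left(H \right)} = H^{\frac{3}{2}}$
$Y = - \frac{4387}{2193}$ ($Y = -2 + \frac{1}{-2193} = -2 - \frac{1}{2193} = - \frac{4387}{2193} \approx -2.0005$)
$Q{\left(z \right)} = \left(- \frac{4387}{2193} + z\right) \left(z - 42 i \sqrt{42}\right)$ ($Q{\left(z \right)} = \left(z + \left(-42\right)^{\frac{3}{2}}\right) \left(z - \frac{4387}{2193}\right) = \left(z - 42 i \sqrt{42}\right) \left(- \frac{4387}{2193} + z\right) = \left(- \frac{4387}{2193} + z\right) \left(z - 42 i \sqrt{42}\right)$)
$h{\left(-2001,b \right)} - Q{\left(1131 \right)} = -2001 - \left(1131^{2} - \frac{1653899}{731} + \frac{61418 i \sqrt{42}}{731} - 42 i 1131 \sqrt{42}\right) = -2001 - \left(1279161 - \frac{1653899}{731} + \frac{61418 i \sqrt{42}}{731} - 47502 i \sqrt{42}\right) = -2001 - \left(\frac{933412792}{731} - \frac{34662544 i \sqrt{42}}{731}\right) = - \frac{934875523}{731} + \frac{34662544 i \sqrt{42}}{731}$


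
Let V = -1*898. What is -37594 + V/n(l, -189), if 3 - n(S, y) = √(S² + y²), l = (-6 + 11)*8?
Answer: -701352317/18656 + 449*√37321/18656 ≈ -37589.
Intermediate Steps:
l = 40 (l = 5*8 = 40)
n(S, y) = 3 - √(S² + y²)
V = -898
-37594 + V/n(l, -189) = -37594 - 898/(3 - √(40² + (-189)²)) = -37594 - 898/(3 - √(1600 + 35721)) = -37594 - 898/(3 - √37321)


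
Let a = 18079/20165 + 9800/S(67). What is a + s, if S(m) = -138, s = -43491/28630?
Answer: -81533873083/1138152930 ≈ -71.637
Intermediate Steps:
s = -6213/4090 (s = -43491*1/28630 = -6213/4090 ≈ -1.5191)
a = -97561049/1391385 (a = 18079/20165 + 9800/(-138) = 18079*(1/20165) + 9800*(-1/138) = 18079/20165 - 4900/69 = -97561049/1391385 ≈ -70.118)
a + s = -97561049/1391385 - 6213/4090 = -81533873083/1138152930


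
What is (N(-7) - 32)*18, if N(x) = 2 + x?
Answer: -666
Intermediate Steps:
(N(-7) - 32)*18 = ((2 - 7) - 32)*18 = (-5 - 32)*18 = -37*18 = -666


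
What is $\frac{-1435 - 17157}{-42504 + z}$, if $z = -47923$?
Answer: $\frac{18592}{90427} \approx 0.2056$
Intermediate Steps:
$\frac{-1435 - 17157}{-42504 + z} = \frac{-1435 - 17157}{-42504 - 47923} = - \frac{18592}{-90427} = \left(-18592\right) \left(- \frac{1}{90427}\right) = \frac{18592}{90427}$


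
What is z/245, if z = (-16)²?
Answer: 256/245 ≈ 1.0449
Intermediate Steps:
z = 256
z/245 = 256/245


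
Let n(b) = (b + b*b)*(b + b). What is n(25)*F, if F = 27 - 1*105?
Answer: -2535000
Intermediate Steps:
F = -78 (F = 27 - 105 = -78)
n(b) = 2*b*(b + b**2) (n(b) = (b + b**2)*(2*b) = 2*b*(b + b**2))
n(25)*F = (2*25**2*(1 + 25))*(-78) = (2*625*26)*(-78) = 32500*(-78) = -2535000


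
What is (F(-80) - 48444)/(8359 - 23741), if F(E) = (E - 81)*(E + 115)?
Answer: 54079/15382 ≈ 3.5157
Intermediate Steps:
F(E) = (-81 + E)*(115 + E)
(F(-80) - 48444)/(8359 - 23741) = ((-9315 + (-80)² + 34*(-80)) - 48444)/(8359 - 23741) = ((-9315 + 6400 - 2720) - 48444)/(-15382) = (-5635 - 48444)*(-1/15382) = -54079*(-1/15382) = 54079/15382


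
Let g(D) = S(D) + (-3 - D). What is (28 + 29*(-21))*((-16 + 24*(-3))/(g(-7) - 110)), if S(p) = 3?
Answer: -51128/103 ≈ -496.39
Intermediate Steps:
g(D) = -D (g(D) = 3 + (-3 - D) = -D)
(28 + 29*(-21))*((-16 + 24*(-3))/(g(-7) - 110)) = (28 + 29*(-21))*((-16 + 24*(-3))/(-1*(-7) - 110)) = (28 - 609)*((-16 - 72)/(7 - 110)) = -(-51128)/(-103) = -(-51128)*(-1)/103 = -581*88/103 = -51128/103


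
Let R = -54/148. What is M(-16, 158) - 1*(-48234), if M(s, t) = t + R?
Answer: 3580981/74 ≈ 48392.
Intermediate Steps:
R = -27/74 (R = -54*1/148 = -27/74 ≈ -0.36486)
M(s, t) = -27/74 + t (M(s, t) = t - 27/74 = -27/74 + t)
M(-16, 158) - 1*(-48234) = (-27/74 + 158) - 1*(-48234) = 11665/74 + 48234 = 3580981/74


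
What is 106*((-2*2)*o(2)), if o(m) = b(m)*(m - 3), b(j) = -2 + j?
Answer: 0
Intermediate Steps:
o(m) = (-3 + m)*(-2 + m) (o(m) = (-2 + m)*(m - 3) = (-2 + m)*(-3 + m) = (-3 + m)*(-2 + m))
106*((-2*2)*o(2)) = 106*((-2*2)*((-3 + 2)*(-2 + 2))) = 106*(-(-4)*0) = 106*(-4*0) = 106*0 = 0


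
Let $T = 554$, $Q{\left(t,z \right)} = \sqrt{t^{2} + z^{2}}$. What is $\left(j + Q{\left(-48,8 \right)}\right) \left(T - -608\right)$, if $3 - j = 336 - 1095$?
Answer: $885444 + 9296 \sqrt{37} \approx 9.4199 \cdot 10^{5}$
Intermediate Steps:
$j = 762$ ($j = 3 - \left(336 - 1095\right) = 3 - -759 = 3 + 759 = 762$)
$\left(j + Q{\left(-48,8 \right)}\right) \left(T - -608\right) = \left(762 + \sqrt{\left(-48\right)^{2} + 8^{2}}\right) \left(554 - -608\right) = \left(762 + \sqrt{2304 + 64}\right) \left(554 + \left(-351 + 959\right)\right) = \left(762 + \sqrt{2368}\right) \left(554 + 608\right) = \left(762 + 8 \sqrt{37}\right) 1162 = 885444 + 9296 \sqrt{37}$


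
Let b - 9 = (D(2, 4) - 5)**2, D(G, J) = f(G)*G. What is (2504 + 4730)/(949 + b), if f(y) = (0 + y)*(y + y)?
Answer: 7234/1079 ≈ 6.7044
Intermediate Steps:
f(y) = 2*y**2 (f(y) = y*(2*y) = 2*y**2)
D(G, J) = 2*G**3 (D(G, J) = (2*G**2)*G = 2*G**3)
b = 130 (b = 9 + (2*2**3 - 5)**2 = 9 + (2*8 - 5)**2 = 9 + (16 - 5)**2 = 9 + 11**2 = 9 + 121 = 130)
(2504 + 4730)/(949 + b) = (2504 + 4730)/(949 + 130) = 7234/1079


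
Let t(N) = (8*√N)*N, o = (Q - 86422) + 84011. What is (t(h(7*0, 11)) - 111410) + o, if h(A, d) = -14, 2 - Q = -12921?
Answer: -100898 - 112*I*√14 ≈ -1.009e+5 - 419.07*I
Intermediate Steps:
Q = 12923 (Q = 2 - 1*(-12921) = 2 + 12921 = 12923)
o = 10512 (o = (12923 - 86422) + 84011 = -73499 + 84011 = 10512)
t(N) = 8*N^(3/2)
(t(h(7*0, 11)) - 111410) + o = (8*(-14)^(3/2) - 111410) + 10512 = (8*(-14*I*√14) - 111410) + 10512 = (-112*I*√14 - 111410) + 10512 = (-111410 - 112*I*√14) + 10512 = -100898 - 112*I*√14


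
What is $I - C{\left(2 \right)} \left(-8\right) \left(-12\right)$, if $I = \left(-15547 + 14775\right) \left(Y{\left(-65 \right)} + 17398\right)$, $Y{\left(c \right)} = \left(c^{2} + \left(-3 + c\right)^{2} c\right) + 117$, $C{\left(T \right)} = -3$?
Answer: $215249328$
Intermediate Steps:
$Y{\left(c \right)} = 117 + c^{2} + c \left(-3 + c\right)^{2}$ ($Y{\left(c \right)} = \left(c^{2} + c \left(-3 + c\right)^{2}\right) + 117 = 117 + c^{2} + c \left(-3 + c\right)^{2}$)
$I = 215249040$ ($I = \left(-15547 + 14775\right) \left(\left(117 + \left(-65\right)^{2} - 65 \left(-3 - 65\right)^{2}\right) + 17398\right) = - 772 \left(\left(117 + 4225 - 65 \left(-68\right)^{2}\right) + 17398\right) = - 772 \left(\left(117 + 4225 - 300560\right) + 17398\right) = - 772 \left(-296218 + 17398\right) = \left(-772\right) \left(-278820\right) = 215249040$)
$I - C{\left(2 \right)} \left(-8\right) \left(-12\right) = 215249040 - \left(-3\right) \left(-8\right) \left(-12\right) = 215249040 - 24 \left(-12\right) = 215249040 - -288 = 215249040 + 288 = 215249328$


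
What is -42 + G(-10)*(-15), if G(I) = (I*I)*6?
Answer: -9042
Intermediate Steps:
G(I) = 6*I**2 (G(I) = I**2*6 = 6*I**2)
-42 + G(-10)*(-15) = -42 + (6*(-10)**2)*(-15) = -42 + (6*100)*(-15) = -42 + 600*(-15) = -42 - 9000 = -9042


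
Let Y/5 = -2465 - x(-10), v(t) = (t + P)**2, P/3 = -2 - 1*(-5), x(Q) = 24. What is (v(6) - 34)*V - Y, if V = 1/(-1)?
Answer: 12254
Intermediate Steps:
P = 9 (P = 3*(-2 - 1*(-5)) = 3*(-2 + 5) = 3*3 = 9)
v(t) = (9 + t)**2 (v(t) = (t + 9)**2 = (9 + t)**2)
V = -1
Y = -12445 (Y = 5*(-2465 - 1*24) = 5*(-2465 - 24) = 5*(-2489) = -12445)
(v(6) - 34)*V - Y = ((9 + 6)**2 - 34)*(-1) - 1*(-12445) = (15**2 - 34)*(-1) + 12445 = (225 - 34)*(-1) + 12445 = 191*(-1) + 12445 = -191 + 12445 = 12254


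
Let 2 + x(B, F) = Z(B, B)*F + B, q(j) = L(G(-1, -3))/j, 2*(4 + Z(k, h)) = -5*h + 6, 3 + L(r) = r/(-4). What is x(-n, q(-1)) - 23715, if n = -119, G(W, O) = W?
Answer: -195351/8 ≈ -24419.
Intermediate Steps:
L(r) = -3 - r/4 (L(r) = -3 + r/(-4) = -3 + r*(-1/4) = -3 - r/4)
Z(k, h) = -1 - 5*h/2 (Z(k, h) = -4 + (-5*h + 6)/2 = -4 + (6 - 5*h)/2 = -4 + (3 - 5*h/2) = -1 - 5*h/2)
q(j) = -11/(4*j) (q(j) = (-3 - 1/4*(-1))/j = (-3 + 1/4)/j = -11/(4*j))
x(B, F) = -2 + B + F*(-1 - 5*B/2) (x(B, F) = -2 + ((-1 - 5*B/2)*F + B) = -2 + (F*(-1 - 5*B/2) + B) = -2 + (B + F*(-1 - 5*B/2)) = -2 + B + F*(-1 - 5*B/2))
x(-n, q(-1)) - 23715 = (-2 - 1*(-119) - (-11)/(4*(-1)) - 5*(-1*(-119))*(-11/4/(-1))/2) - 23715 = (-2 + 119 - (-11)*(-1)/4 - 5/2*119*(-11/4*(-1))) - 23715 = (-2 + 119 - 1*11/4 - 5/2*119*11/4) - 23715 = (-2 + 119 - 11/4 - 6545/8) - 23715 = -5631/8 - 23715 = -195351/8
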